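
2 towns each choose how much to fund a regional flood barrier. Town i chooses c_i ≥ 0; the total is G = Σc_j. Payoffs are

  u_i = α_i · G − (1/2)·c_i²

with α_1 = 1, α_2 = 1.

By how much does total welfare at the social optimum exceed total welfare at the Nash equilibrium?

1

Town i's FOC: ∂u_i/∂c_i = α_i − c_i = 0, so c_i* = α_i.
NE contributions = (1, 1); G = 2.
W^NE = (Σα)·G − ½Σα_i² = 2² − ½·2 = 3.
Planner sets c_i = Σα_j = 2 for every i, so G^SO = 2·2 = 4.
W^SO = (Σα)·G^SO − ½·2·(Σα)² = (2/2)·2² = 4.
Deadweight loss = W^SO − W^NE = 1.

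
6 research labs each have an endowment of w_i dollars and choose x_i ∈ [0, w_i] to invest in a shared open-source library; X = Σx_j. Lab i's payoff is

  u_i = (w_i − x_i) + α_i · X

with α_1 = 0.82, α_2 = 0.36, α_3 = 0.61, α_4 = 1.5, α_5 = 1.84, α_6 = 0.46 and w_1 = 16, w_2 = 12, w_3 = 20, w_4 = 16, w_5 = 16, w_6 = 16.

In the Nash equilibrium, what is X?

∂u_i/∂x_i = α_i − 1, so lab i contributes w_i if α_i > 1, else 0.
α_i > 1 for i ∈ {4, 5}; NE contributions (0, 0, 0, 16, 16, 0), X = 32.

32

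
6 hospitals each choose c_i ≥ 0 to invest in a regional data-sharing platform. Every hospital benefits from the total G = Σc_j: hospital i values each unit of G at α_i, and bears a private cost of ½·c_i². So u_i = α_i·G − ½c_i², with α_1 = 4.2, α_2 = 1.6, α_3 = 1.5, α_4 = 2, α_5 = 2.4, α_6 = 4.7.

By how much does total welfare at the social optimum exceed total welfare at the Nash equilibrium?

565.07

Hospital i's FOC: ∂u_i/∂c_i = α_i − c_i = 0, so c_i* = α_i.
NE contributions = (4.2, 1.6, 1.5, 2, 2.4, 4.7); G = 16.4.
W^NE = (Σα)·G − ½Σα_i² = 16.4² − ½·54.3 = 241.81.
Planner sets c_i = Σα_j = 16.4 for every i, so G^SO = 6·16.4 = 98.4.
W^SO = (Σα)·G^SO − ½·6·(Σα)² = (6/2)·16.4² = 806.88.
Deadweight loss = W^SO − W^NE = 565.07.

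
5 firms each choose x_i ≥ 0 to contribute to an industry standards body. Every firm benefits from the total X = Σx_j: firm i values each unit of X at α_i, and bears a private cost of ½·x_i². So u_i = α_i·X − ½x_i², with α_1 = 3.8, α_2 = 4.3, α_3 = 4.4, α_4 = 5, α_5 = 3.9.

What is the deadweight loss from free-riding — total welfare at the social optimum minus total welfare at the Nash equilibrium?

733.19

Firm i's FOC: ∂u_i/∂x_i = α_i − x_i = 0, so x_i* = α_i.
NE contributions = (3.8, 4.3, 4.4, 5, 3.9); X = 21.4.
W^NE = (Σα)·X − ½Σα_i² = 21.4² − ½·92.5 = 411.71.
Planner sets x_i = Σα_j = 21.4 for every i, so X^SO = 5·21.4 = 107.
W^SO = (Σα)·X^SO − ½·5·(Σα)² = (5/2)·21.4² = 1144.9.
Deadweight loss = W^SO − W^NE = 733.19.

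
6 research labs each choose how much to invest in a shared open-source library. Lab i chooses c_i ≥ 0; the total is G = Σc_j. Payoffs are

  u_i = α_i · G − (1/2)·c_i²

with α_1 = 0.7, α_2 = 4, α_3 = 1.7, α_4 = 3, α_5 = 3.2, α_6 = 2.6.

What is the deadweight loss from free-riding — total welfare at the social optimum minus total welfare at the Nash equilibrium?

Lab i's FOC: ∂u_i/∂c_i = α_i − c_i = 0, so c_i* = α_i.
NE contributions = (0.7, 4, 1.7, 3, 3.2, 2.6); G = 15.2.
W^NE = (Σα)·G − ½Σα_i² = 15.2² − ½·45.38 = 208.35.
Planner sets c_i = Σα_j = 15.2 for every i, so G^SO = 6·15.2 = 91.2.
W^SO = (Σα)·G^SO − ½·6·(Σα)² = (6/2)·15.2² = 693.12.
Deadweight loss = W^SO − W^NE = 484.77.

484.77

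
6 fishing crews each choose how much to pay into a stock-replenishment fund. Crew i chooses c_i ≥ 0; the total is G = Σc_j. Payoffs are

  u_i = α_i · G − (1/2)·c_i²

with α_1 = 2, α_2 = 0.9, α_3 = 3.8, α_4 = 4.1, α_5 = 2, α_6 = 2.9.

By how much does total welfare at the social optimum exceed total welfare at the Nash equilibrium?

517.215

Crew i's FOC: ∂u_i/∂c_i = α_i − c_i = 0, so c_i* = α_i.
NE contributions = (2, 0.9, 3.8, 4.1, 2, 2.9); G = 15.7.
W^NE = (Σα)·G − ½Σα_i² = 15.7² − ½·48.47 = 222.255.
Planner sets c_i = Σα_j = 15.7 for every i, so G^SO = 6·15.7 = 94.2.
W^SO = (Σα)·G^SO − ½·6·(Σα)² = (6/2)·15.7² = 739.47.
Deadweight loss = W^SO − W^NE = 517.215.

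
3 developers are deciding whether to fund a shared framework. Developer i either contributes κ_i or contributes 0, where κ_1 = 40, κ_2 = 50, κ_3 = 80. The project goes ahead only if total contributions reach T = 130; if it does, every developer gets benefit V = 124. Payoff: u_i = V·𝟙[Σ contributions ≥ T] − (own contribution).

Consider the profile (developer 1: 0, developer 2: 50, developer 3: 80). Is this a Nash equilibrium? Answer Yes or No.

Total = 130 ≥ 130: provided.
Developer 1 (pledges 0, payoff 124): pledging 40 → total 170, payoff 84. No gain.
Developer 2 (pledges 50, payoff 74): dropping to 0 → total 80, payoff 0. No gain.
Developer 3 (pledges 80, payoff 44): dropping to 0 → total 50, payoff 0. No gain.

Yes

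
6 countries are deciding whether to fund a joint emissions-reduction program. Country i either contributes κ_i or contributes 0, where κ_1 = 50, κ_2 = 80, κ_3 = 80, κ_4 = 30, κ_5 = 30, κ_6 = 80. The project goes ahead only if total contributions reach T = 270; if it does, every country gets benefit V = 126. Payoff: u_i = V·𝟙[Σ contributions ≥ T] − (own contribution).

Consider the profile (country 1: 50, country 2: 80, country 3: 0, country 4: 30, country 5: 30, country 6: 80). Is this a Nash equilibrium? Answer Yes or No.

Total = 270 ≥ 270: provided.
Country 1 (pledges 50, payoff 76): dropping to 0 → total 220, payoff 0. No gain.
Country 2 (pledges 80, payoff 46): dropping to 0 → total 190, payoff 0. No gain.
Country 3 (pledges 0, payoff 126): pledging 80 → total 350, payoff 46. No gain.
Country 4 (pledges 30, payoff 96): dropping to 0 → total 240, payoff 0. No gain.
Country 5 (pledges 30, payoff 96): dropping to 0 → total 240, payoff 0. No gain.
Country 6 (pledges 80, payoff 46): dropping to 0 → total 190, payoff 0. No gain.

Yes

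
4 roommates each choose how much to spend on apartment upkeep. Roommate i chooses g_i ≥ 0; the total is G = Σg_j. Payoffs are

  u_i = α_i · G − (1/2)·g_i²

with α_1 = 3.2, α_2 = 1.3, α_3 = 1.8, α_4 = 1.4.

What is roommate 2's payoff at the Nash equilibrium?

Roommate i's FOC: ∂u_i/∂g_i = α_i − g_i = 0, so g_i* = α_i.
NE contributions = (3.2, 1.3, 1.8, 1.4); G = 7.7.
u_2 = α_2·G − ½·(g_2)² = 1.3·7.7 − ½·1.3² = 9.165.

9.165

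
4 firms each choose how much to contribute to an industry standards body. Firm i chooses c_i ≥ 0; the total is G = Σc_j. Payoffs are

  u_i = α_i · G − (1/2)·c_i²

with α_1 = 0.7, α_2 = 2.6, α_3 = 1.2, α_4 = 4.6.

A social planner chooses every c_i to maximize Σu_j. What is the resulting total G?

36.4

Planner FOC: ∂(Σu_j)/∂c_i = (Σα_j) − c_i = 0, so c_i^SO = Σα_j = 9.1 for every i; G^SO = 36.4.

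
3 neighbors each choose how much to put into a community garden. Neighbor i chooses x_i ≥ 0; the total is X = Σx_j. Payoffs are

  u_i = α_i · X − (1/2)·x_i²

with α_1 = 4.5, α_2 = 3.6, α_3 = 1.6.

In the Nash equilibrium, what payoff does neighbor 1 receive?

Neighbor i's FOC: ∂u_i/∂x_i = α_i − x_i = 0, so x_i* = α_i.
NE contributions = (4.5, 3.6, 1.6); X = 9.7.
u_1 = α_1·X − ½·(x_1)² = 4.5·9.7 − ½·4.5² = 33.525.

33.525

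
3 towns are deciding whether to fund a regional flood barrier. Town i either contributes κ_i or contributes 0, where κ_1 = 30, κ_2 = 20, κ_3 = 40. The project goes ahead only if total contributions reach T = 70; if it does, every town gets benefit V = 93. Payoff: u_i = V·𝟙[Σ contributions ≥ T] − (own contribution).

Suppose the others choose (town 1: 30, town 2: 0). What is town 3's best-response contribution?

Others' total = 30. Contributing 40 brings total to 70 ≥ 70: gain V − κ_3 = 53.
Best response: 40.

40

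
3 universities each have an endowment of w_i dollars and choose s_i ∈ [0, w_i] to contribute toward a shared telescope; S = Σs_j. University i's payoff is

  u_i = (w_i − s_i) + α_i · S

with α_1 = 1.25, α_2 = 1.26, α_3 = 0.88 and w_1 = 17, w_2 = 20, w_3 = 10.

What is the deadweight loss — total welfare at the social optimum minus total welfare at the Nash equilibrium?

∂u_i/∂s_i = α_i − 1, so university i contributes w_i if α_i > 1, else 0.
α_i > 1 for i ∈ {1, 2}; NE contributions (17, 20, 0), S = 37.
W^NE = Σw_i − S^NE + (Σα_i)·S^NE = 47 + 2.39·37 = 135.43.
Planner: ∂(Σu_j)/∂s_i = Σα_j − 1 = 2.39 > 0, so everyone contributes w_i; S^SO = 47, W^SO = 47 + 2.39·47 = 159.33.
Deadweight loss = 23.9.

23.9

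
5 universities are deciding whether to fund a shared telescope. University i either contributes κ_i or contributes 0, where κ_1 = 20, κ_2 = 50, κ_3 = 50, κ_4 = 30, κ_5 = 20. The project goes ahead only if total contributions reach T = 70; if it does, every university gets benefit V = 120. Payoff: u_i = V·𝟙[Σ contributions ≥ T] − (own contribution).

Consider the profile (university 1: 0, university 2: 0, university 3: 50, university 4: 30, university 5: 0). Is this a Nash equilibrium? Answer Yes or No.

Total = 80 ≥ 70: provided.
University 1 (pledges 0, payoff 120): pledging 20 → total 100, payoff 100. No gain.
University 2 (pledges 0, payoff 120): pledging 50 → total 130, payoff 70. No gain.
University 3 (pledges 50, payoff 70): dropping to 0 → total 30, payoff 0. No gain.
University 4 (pledges 30, payoff 90): dropping to 0 → total 50, payoff 0. No gain.
University 5 (pledges 0, payoff 120): pledging 20 → total 100, payoff 100. No gain.

Yes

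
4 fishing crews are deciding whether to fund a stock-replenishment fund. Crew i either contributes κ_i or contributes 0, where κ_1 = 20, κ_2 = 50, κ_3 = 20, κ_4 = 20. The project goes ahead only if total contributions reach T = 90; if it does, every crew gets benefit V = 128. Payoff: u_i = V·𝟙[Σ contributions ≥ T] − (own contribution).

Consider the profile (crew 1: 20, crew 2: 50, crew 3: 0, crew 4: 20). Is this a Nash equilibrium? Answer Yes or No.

Yes

Total = 90 ≥ 90: provided.
Crew 1 (pledges 20, payoff 108): dropping to 0 → total 70, payoff 0. No gain.
Crew 2 (pledges 50, payoff 78): dropping to 0 → total 40, payoff 0. No gain.
Crew 3 (pledges 0, payoff 128): pledging 20 → total 110, payoff 108. No gain.
Crew 4 (pledges 20, payoff 108): dropping to 0 → total 70, payoff 0. No gain.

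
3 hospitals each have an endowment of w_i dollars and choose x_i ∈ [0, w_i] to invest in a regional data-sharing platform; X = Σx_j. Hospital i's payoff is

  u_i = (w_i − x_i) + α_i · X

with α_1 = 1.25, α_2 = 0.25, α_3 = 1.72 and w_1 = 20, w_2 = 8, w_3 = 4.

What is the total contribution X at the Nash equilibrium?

24

∂u_i/∂x_i = α_i − 1, so hospital i contributes w_i if α_i > 1, else 0.
α_i > 1 for i ∈ {1, 3}; NE contributions (20, 0, 4), X = 24.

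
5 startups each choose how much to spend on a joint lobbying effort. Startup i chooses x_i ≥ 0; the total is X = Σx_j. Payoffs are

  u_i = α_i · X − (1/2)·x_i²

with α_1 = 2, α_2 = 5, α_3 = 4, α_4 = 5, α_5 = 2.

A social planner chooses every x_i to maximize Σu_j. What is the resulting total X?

Planner FOC: ∂(Σu_j)/∂x_i = (Σα_j) − x_i = 0, so x_i^SO = Σα_j = 18 for every i; X^SO = 90.

90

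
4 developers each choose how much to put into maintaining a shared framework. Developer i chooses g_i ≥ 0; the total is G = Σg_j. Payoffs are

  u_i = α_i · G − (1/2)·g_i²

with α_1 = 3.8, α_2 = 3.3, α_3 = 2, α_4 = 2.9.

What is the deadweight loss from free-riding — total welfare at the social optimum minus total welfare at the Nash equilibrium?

162.87

Developer i's FOC: ∂u_i/∂g_i = α_i − g_i = 0, so g_i* = α_i.
NE contributions = (3.8, 3.3, 2, 2.9); G = 12.
W^NE = (Σα)·G − ½Σα_i² = 12² − ½·37.74 = 125.13.
Planner sets g_i = Σα_j = 12 for every i, so G^SO = 4·12 = 48.
W^SO = (Σα)·G^SO − ½·4·(Σα)² = (4/2)·12² = 288.
Deadweight loss = W^SO − W^NE = 162.87.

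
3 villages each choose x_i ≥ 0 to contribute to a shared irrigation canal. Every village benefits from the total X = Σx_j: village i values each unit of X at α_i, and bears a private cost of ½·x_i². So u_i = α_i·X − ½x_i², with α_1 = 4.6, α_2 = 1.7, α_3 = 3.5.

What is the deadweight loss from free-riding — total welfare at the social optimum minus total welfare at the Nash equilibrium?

66.17

Village i's FOC: ∂u_i/∂x_i = α_i − x_i = 0, so x_i* = α_i.
NE contributions = (4.6, 1.7, 3.5); X = 9.8.
W^NE = (Σα)·X − ½Σα_i² = 9.8² − ½·36.3 = 77.89.
Planner sets x_i = Σα_j = 9.8 for every i, so X^SO = 3·9.8 = 29.4.
W^SO = (Σα)·X^SO − ½·3·(Σα)² = (3/2)·9.8² = 144.06.
Deadweight loss = W^SO − W^NE = 66.17.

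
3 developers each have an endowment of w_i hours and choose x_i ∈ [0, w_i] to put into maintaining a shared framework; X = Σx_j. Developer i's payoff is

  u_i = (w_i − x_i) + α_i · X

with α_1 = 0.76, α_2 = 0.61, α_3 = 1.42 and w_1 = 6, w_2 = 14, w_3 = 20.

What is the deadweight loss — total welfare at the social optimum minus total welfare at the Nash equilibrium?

35.8

∂u_i/∂x_i = α_i − 1, so developer i contributes w_i if α_i > 1, else 0.
α_i > 1 for i ∈ {3}; NE contributions (0, 0, 20), X = 20.
W^NE = Σw_i − X^NE + (Σα_i)·X^NE = 40 + 1.79·20 = 75.8.
Planner: ∂(Σu_j)/∂x_i = Σα_j − 1 = 1.79 > 0, so everyone contributes w_i; X^SO = 40, W^SO = 40 + 1.79·40 = 111.6.
Deadweight loss = 35.8.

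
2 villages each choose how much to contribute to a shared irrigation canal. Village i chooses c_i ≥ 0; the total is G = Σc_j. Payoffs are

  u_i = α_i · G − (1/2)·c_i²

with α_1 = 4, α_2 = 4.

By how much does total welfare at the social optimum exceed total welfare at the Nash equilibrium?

Village i's FOC: ∂u_i/∂c_i = α_i − c_i = 0, so c_i* = α_i.
NE contributions = (4, 4); G = 8.
W^NE = (Σα)·G − ½Σα_i² = 8² − ½·32 = 48.
Planner sets c_i = Σα_j = 8 for every i, so G^SO = 2·8 = 16.
W^SO = (Σα)·G^SO − ½·2·(Σα)² = (2/2)·8² = 64.
Deadweight loss = W^SO − W^NE = 16.

16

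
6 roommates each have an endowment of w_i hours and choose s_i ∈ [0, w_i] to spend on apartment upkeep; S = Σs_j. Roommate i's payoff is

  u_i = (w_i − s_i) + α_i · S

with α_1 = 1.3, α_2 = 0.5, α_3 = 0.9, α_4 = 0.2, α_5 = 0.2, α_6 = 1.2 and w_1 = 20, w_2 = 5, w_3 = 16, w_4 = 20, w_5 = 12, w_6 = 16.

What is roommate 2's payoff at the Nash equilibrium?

23

∂u_i/∂s_i = α_i − 1, so roommate i contributes w_i if α_i > 1, else 0.
α_i > 1 for i ∈ {1, 6}; NE contributions (20, 0, 0, 0, 0, 16), S = 36.
u_2 = (5 − 0) + 0.5·36 = 23.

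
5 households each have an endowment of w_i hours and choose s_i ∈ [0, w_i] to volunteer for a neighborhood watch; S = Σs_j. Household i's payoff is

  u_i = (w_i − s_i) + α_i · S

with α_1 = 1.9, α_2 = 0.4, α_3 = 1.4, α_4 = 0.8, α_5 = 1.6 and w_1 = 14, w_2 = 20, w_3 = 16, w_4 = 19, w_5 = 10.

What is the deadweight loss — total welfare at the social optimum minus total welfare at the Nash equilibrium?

198.9

∂u_i/∂s_i = α_i − 1, so household i contributes w_i if α_i > 1, else 0.
α_i > 1 for i ∈ {1, 3, 5}; NE contributions (14, 0, 16, 0, 10), S = 40.
W^NE = Σw_i − S^NE + (Σα_i)·S^NE = 79 + 5.1·40 = 283.
Planner: ∂(Σu_j)/∂s_i = Σα_j − 1 = 5.1 > 0, so everyone contributes w_i; S^SO = 79, W^SO = 79 + 5.1·79 = 481.9.
Deadweight loss = 198.9.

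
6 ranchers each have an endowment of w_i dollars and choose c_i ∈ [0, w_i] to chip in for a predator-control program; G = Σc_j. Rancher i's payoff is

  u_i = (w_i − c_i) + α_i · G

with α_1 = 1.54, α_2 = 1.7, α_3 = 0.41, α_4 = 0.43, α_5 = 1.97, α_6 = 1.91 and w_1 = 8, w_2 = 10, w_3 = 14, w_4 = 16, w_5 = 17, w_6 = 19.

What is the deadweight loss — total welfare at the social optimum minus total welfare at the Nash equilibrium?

∂u_i/∂c_i = α_i − 1, so rancher i contributes w_i if α_i > 1, else 0.
α_i > 1 for i ∈ {1, 2, 5, 6}; NE contributions (8, 10, 0, 0, 17, 19), G = 54.
W^NE = Σw_i − G^NE + (Σα_i)·G^NE = 84 + 6.96·54 = 459.84.
Planner: ∂(Σu_j)/∂c_i = Σα_j − 1 = 6.96 > 0, so everyone contributes w_i; G^SO = 84, W^SO = 84 + 6.96·84 = 668.64.
Deadweight loss = 208.8.

208.8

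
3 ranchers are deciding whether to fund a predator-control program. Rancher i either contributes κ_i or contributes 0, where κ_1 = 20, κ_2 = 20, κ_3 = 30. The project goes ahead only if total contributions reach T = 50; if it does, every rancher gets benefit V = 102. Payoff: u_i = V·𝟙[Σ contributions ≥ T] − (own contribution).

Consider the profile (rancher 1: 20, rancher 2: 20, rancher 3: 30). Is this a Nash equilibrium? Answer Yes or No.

Total = 70 ≥ 50: provided.
Rancher 1 (pledges 20, payoff 82): dropping to 0 → total 50, payoff 102. Profitable deviation.

No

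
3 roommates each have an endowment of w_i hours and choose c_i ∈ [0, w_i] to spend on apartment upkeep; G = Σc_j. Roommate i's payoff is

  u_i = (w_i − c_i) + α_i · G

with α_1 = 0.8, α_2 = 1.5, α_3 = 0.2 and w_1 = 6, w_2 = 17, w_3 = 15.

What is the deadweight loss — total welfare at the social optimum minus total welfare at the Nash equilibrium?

31.5

∂u_i/∂c_i = α_i − 1, so roommate i contributes w_i if α_i > 1, else 0.
α_i > 1 for i ∈ {2}; NE contributions (0, 17, 0), G = 17.
W^NE = Σw_i − G^NE + (Σα_i)·G^NE = 38 + 1.5·17 = 63.5.
Planner: ∂(Σu_j)/∂c_i = Σα_j − 1 = 1.5 > 0, so everyone contributes w_i; G^SO = 38, W^SO = 38 + 1.5·38 = 95.
Deadweight loss = 31.5.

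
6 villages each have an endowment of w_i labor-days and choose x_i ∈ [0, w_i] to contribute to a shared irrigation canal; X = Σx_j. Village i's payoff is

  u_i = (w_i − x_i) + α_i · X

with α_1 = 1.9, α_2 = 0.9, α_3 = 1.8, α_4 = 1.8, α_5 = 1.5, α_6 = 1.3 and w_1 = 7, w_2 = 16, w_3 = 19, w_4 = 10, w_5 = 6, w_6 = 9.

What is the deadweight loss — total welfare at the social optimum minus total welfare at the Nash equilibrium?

131.2

∂u_i/∂x_i = α_i − 1, so village i contributes w_i if α_i > 1, else 0.
α_i > 1 for i ∈ {1, 3, 4, 5, 6}; NE contributions (7, 0, 19, 10, 6, 9), X = 51.
W^NE = Σw_i − X^NE + (Σα_i)·X^NE = 67 + 8.2·51 = 485.2.
Planner: ∂(Σu_j)/∂x_i = Σα_j − 1 = 8.2 > 0, so everyone contributes w_i; X^SO = 67, W^SO = 67 + 8.2·67 = 616.4.
Deadweight loss = 131.2.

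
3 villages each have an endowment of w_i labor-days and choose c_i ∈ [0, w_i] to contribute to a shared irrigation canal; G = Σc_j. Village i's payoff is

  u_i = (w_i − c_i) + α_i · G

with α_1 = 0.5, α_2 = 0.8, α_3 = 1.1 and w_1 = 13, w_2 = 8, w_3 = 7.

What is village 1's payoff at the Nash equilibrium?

16.5

∂u_i/∂c_i = α_i − 1, so village i contributes w_i if α_i > 1, else 0.
α_i > 1 for i ∈ {3}; NE contributions (0, 0, 7), G = 7.
u_1 = (13 − 0) + 0.5·7 = 16.5.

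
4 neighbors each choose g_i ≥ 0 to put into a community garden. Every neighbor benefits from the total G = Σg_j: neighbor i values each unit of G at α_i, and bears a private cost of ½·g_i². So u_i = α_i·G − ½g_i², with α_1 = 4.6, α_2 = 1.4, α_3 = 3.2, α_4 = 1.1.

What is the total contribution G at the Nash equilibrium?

10.3

Neighbor i's FOC: ∂u_i/∂g_i = α_i − g_i = 0, so g_i* = α_i.
NE contributions = (4.6, 1.4, 3.2, 1.1); G = 10.3.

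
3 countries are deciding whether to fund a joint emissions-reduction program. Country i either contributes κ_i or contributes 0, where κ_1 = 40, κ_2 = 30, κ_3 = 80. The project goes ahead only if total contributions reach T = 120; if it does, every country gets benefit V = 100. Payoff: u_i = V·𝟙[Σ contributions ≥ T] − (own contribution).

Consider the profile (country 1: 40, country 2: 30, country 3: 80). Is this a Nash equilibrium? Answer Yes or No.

No

Total = 150 ≥ 120: provided.
Country 1 (pledges 40, payoff 60): dropping to 0 → total 110, payoff 0. No gain.
Country 2 (pledges 30, payoff 70): dropping to 0 → total 120, payoff 100. Profitable deviation.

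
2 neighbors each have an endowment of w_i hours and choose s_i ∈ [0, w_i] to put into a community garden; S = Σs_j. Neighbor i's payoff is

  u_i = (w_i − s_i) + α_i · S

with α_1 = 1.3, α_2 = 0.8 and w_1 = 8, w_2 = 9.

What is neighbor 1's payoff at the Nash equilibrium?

∂u_i/∂s_i = α_i − 1, so neighbor i contributes w_i if α_i > 1, else 0.
α_i > 1 for i ∈ {1}; NE contributions (8, 0), S = 8.
u_1 = (8 − 8) + 1.3·8 = 10.4.

10.4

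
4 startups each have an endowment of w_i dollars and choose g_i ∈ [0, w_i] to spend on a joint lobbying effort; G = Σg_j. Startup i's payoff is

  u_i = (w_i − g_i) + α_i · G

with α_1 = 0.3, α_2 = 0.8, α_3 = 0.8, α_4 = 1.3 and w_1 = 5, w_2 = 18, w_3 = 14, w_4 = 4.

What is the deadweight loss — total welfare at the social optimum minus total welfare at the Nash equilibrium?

∂u_i/∂g_i = α_i − 1, so startup i contributes w_i if α_i > 1, else 0.
α_i > 1 for i ∈ {4}; NE contributions (0, 0, 0, 4), G = 4.
W^NE = Σw_i − G^NE + (Σα_i)·G^NE = 41 + 2.2·4 = 49.8.
Planner: ∂(Σu_j)/∂g_i = Σα_j − 1 = 2.2 > 0, so everyone contributes w_i; G^SO = 41, W^SO = 41 + 2.2·41 = 131.2.
Deadweight loss = 81.4.

81.4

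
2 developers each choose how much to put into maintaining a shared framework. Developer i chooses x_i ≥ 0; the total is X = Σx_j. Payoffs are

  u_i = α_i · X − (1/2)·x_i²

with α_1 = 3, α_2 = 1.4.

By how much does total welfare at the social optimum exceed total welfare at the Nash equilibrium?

5.48

Developer i's FOC: ∂u_i/∂x_i = α_i − x_i = 0, so x_i* = α_i.
NE contributions = (3, 1.4); X = 4.4.
W^NE = (Σα)·X − ½Σα_i² = 4.4² − ½·10.96 = 13.88.
Planner sets x_i = Σα_j = 4.4 for every i, so X^SO = 2·4.4 = 8.8.
W^SO = (Σα)·X^SO − ½·2·(Σα)² = (2/2)·4.4² = 19.36.
Deadweight loss = W^SO − W^NE = 5.48.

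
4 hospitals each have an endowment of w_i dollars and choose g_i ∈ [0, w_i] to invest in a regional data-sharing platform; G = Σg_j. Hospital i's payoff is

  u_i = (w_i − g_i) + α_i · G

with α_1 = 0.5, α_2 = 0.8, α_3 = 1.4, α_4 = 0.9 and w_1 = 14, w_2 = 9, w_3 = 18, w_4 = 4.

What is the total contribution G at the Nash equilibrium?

∂u_i/∂g_i = α_i − 1, so hospital i contributes w_i if α_i > 1, else 0.
α_i > 1 for i ∈ {3}; NE contributions (0, 0, 18, 0), G = 18.

18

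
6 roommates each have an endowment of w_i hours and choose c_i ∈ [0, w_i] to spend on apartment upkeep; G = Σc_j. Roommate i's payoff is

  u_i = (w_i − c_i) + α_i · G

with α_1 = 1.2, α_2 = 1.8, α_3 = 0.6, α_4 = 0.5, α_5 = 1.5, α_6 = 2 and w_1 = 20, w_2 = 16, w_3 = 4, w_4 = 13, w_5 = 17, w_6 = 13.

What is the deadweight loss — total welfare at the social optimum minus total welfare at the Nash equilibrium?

112.2

∂u_i/∂c_i = α_i − 1, so roommate i contributes w_i if α_i > 1, else 0.
α_i > 1 for i ∈ {1, 2, 5, 6}; NE contributions (20, 16, 0, 0, 17, 13), G = 66.
W^NE = Σw_i − G^NE + (Σα_i)·G^NE = 83 + 6.6·66 = 518.6.
Planner: ∂(Σu_j)/∂c_i = Σα_j − 1 = 6.6 > 0, so everyone contributes w_i; G^SO = 83, W^SO = 83 + 6.6·83 = 630.8.
Deadweight loss = 112.2.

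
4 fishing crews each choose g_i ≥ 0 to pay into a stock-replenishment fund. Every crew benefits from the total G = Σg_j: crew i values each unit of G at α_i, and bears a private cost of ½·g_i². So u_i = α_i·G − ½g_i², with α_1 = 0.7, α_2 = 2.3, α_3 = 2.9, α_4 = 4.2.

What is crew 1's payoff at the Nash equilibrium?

6.825

Crew i's FOC: ∂u_i/∂g_i = α_i − g_i = 0, so g_i* = α_i.
NE contributions = (0.7, 2.3, 2.9, 4.2); G = 10.1.
u_1 = α_1·G − ½·(g_1)² = 0.7·10.1 − ½·0.7² = 6.825.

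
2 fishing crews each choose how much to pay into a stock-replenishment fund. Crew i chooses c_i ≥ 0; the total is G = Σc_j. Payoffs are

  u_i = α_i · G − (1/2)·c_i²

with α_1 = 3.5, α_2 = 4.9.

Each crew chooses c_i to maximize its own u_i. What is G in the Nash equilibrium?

8.4

Crew i's FOC: ∂u_i/∂c_i = α_i − c_i = 0, so c_i* = α_i.
NE contributions = (3.5, 4.9); G = 8.4.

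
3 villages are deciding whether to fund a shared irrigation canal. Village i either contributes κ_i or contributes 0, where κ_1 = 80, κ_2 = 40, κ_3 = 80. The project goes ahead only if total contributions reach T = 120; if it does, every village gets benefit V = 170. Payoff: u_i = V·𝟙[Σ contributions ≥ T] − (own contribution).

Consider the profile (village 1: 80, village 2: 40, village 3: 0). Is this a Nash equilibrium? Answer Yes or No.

Yes

Total = 120 ≥ 120: provided.
Village 1 (pledges 80, payoff 90): dropping to 0 → total 40, payoff 0. No gain.
Village 2 (pledges 40, payoff 130): dropping to 0 → total 80, payoff 0. No gain.
Village 3 (pledges 0, payoff 170): pledging 80 → total 200, payoff 90. No gain.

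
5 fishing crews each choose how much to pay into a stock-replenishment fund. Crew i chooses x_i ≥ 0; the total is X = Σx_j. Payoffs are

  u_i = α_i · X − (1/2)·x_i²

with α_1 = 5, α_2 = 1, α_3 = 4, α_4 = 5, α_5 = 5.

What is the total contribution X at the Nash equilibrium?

20

Crew i's FOC: ∂u_i/∂x_i = α_i − x_i = 0, so x_i* = α_i.
NE contributions = (5, 1, 4, 5, 5); X = 20.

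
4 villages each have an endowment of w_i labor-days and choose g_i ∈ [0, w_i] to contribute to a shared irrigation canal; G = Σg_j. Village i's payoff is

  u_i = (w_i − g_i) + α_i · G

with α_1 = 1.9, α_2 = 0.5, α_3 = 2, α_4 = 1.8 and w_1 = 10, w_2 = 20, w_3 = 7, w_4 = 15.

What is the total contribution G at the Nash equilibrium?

32

∂u_i/∂g_i = α_i − 1, so village i contributes w_i if α_i > 1, else 0.
α_i > 1 for i ∈ {1, 3, 4}; NE contributions (10, 0, 7, 15), G = 32.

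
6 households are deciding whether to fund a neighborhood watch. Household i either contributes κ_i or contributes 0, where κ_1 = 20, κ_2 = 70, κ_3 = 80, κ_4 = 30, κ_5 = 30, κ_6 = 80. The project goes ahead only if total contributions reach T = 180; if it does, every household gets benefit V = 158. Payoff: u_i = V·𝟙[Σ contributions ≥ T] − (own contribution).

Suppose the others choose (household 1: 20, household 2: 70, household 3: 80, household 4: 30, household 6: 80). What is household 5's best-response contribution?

Others' total = 280 ≥ 180; contributing adds cost 30 for no extra benefit.
Best response: 0.

0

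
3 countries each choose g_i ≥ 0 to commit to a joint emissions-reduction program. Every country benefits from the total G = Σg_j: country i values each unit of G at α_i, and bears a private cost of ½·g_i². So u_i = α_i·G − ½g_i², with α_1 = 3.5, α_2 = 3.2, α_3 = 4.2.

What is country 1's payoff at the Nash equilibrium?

32.025

Country i's FOC: ∂u_i/∂g_i = α_i − g_i = 0, so g_i* = α_i.
NE contributions = (3.5, 3.2, 4.2); G = 10.9.
u_1 = α_1·G − ½·(g_1)² = 3.5·10.9 − ½·3.5² = 32.025.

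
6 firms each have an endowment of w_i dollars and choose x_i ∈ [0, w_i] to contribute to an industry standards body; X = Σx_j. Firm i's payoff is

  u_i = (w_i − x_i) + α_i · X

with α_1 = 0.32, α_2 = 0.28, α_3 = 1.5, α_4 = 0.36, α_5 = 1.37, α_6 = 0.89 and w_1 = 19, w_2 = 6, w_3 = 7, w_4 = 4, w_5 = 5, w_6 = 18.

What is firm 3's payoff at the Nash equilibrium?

18

∂u_i/∂x_i = α_i − 1, so firm i contributes w_i if α_i > 1, else 0.
α_i > 1 for i ∈ {3, 5}; NE contributions (0, 0, 7, 0, 5, 0), X = 12.
u_3 = (7 − 7) + 1.5·12 = 18.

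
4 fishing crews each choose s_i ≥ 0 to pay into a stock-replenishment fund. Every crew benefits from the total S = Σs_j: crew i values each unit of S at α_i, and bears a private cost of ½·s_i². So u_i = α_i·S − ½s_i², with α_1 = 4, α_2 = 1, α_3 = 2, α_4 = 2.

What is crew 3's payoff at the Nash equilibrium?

16

Crew i's FOC: ∂u_i/∂s_i = α_i − s_i = 0, so s_i* = α_i.
NE contributions = (4, 1, 2, 2); S = 9.
u_3 = α_3·S − ½·(s_3)² = 2·9 − ½·2² = 16.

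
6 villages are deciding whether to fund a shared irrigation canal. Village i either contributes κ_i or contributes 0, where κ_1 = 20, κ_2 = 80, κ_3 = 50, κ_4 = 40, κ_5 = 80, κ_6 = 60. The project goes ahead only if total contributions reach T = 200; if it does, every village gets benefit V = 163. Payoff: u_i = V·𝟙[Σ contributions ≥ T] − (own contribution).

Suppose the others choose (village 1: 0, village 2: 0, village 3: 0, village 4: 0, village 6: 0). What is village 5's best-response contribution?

Others' total = 0. Even contributing 80 gives 80 < 200: no benefit either way.
Best response: 0.

0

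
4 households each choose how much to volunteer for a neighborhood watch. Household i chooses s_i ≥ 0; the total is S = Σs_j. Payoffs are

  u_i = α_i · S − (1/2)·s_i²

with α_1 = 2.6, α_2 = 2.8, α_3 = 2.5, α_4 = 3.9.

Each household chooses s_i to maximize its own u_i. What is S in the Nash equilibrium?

Household i's FOC: ∂u_i/∂s_i = α_i − s_i = 0, so s_i* = α_i.
NE contributions = (2.6, 2.8, 2.5, 3.9); S = 11.8.

11.8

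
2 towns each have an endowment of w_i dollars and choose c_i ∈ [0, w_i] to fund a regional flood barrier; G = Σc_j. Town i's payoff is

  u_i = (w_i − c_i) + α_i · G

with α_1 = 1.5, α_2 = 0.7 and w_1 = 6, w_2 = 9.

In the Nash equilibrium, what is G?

∂u_i/∂c_i = α_i − 1, so town i contributes w_i if α_i > 1, else 0.
α_i > 1 for i ∈ {1}; NE contributions (6, 0), G = 6.

6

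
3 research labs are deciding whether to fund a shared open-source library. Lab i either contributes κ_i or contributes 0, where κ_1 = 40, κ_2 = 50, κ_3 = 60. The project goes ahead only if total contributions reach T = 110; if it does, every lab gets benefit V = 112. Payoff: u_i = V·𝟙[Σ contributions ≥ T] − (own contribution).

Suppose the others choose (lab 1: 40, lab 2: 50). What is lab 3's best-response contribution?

Others' total = 90. Contributing 60 brings total to 150 ≥ 110: gain V − κ_3 = 52.
Best response: 60.

60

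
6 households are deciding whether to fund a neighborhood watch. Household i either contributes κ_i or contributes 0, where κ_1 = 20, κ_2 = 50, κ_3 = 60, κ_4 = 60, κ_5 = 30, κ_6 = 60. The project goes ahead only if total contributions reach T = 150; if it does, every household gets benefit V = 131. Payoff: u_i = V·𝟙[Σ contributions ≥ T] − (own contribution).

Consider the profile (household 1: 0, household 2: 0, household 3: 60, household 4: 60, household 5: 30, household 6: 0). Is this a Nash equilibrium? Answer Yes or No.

Yes

Total = 150 ≥ 150: provided.
Household 1 (pledges 0, payoff 131): pledging 20 → total 170, payoff 111. No gain.
Household 2 (pledges 0, payoff 131): pledging 50 → total 200, payoff 81. No gain.
Household 3 (pledges 60, payoff 71): dropping to 0 → total 90, payoff 0. No gain.
Household 4 (pledges 60, payoff 71): dropping to 0 → total 90, payoff 0. No gain.
Household 5 (pledges 30, payoff 101): dropping to 0 → total 120, payoff 0. No gain.
Household 6 (pledges 0, payoff 131): pledging 60 → total 210, payoff 71. No gain.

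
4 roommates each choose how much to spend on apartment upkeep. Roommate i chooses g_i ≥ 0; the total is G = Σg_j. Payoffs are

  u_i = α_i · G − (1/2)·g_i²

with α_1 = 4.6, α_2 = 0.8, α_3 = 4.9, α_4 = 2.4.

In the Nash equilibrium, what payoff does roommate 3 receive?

Roommate i's FOC: ∂u_i/∂g_i = α_i − g_i = 0, so g_i* = α_i.
NE contributions = (4.6, 0.8, 4.9, 2.4); G = 12.7.
u_3 = α_3·G − ½·(g_3)² = 4.9·12.7 − ½·4.9² = 50.225.

50.225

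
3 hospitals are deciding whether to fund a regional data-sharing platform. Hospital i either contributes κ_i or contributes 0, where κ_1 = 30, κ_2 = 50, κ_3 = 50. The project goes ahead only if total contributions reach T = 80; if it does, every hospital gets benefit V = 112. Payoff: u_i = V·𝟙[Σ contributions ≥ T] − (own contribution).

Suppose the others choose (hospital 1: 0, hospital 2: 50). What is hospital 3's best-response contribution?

50

Others' total = 50. Contributing 50 brings total to 100 ≥ 80: gain V − κ_3 = 62.
Best response: 50.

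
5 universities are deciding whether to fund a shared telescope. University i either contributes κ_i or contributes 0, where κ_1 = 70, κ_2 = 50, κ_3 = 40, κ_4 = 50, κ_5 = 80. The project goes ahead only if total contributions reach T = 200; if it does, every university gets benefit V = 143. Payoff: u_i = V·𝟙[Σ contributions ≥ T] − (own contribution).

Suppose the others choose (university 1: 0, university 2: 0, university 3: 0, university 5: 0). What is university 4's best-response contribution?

0

Others' total = 0. Even contributing 50 gives 50 < 200: no benefit either way.
Best response: 0.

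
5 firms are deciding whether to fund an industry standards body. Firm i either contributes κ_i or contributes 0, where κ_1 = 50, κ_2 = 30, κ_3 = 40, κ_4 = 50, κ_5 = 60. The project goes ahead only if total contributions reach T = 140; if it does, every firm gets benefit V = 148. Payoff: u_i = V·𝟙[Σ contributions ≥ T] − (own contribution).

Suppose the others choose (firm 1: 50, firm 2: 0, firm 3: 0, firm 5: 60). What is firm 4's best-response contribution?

Others' total = 110. Contributing 50 brings total to 160 ≥ 140: gain V − κ_4 = 98.
Best response: 50.

50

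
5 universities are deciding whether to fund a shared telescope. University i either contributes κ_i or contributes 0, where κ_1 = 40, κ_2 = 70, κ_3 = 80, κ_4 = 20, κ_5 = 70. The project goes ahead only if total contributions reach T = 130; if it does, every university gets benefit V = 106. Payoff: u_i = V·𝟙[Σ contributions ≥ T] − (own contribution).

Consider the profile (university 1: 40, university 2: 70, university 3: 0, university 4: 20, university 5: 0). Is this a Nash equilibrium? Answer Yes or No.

Total = 130 ≥ 130: provided.
University 1 (pledges 40, payoff 66): dropping to 0 → total 90, payoff 0. No gain.
University 2 (pledges 70, payoff 36): dropping to 0 → total 60, payoff 0. No gain.
University 3 (pledges 0, payoff 106): pledging 80 → total 210, payoff 26. No gain.
University 4 (pledges 20, payoff 86): dropping to 0 → total 110, payoff 0. No gain.
University 5 (pledges 0, payoff 106): pledging 70 → total 200, payoff 36. No gain.

Yes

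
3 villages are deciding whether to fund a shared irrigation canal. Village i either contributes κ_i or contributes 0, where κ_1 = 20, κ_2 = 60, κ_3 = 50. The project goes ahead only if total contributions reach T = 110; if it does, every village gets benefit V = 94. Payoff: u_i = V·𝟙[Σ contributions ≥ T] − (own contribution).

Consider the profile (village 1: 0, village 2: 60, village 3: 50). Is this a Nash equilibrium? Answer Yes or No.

Yes

Total = 110 ≥ 110: provided.
Village 1 (pledges 0, payoff 94): pledging 20 → total 130, payoff 74. No gain.
Village 2 (pledges 60, payoff 34): dropping to 0 → total 50, payoff 0. No gain.
Village 3 (pledges 50, payoff 44): dropping to 0 → total 60, payoff 0. No gain.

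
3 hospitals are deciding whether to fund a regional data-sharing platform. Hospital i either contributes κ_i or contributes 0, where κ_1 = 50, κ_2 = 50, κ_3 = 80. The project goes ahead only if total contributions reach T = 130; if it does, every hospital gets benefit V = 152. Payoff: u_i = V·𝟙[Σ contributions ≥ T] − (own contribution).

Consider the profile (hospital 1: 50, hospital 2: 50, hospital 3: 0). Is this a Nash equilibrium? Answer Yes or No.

No

Total = 100 < 130: not provided.
Hospital 1 (pledges 50, payoff -50): dropping to 0 → total 50, payoff 0. Profitable deviation.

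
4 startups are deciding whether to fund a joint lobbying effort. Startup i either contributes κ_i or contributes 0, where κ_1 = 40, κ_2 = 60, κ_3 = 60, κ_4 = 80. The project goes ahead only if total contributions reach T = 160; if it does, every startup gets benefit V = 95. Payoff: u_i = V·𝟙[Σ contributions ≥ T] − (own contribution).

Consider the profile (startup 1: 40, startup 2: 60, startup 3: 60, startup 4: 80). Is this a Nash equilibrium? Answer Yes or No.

Total = 240 ≥ 160: provided.
Startup 1 (pledges 40, payoff 55): dropping to 0 → total 200, payoff 95. Profitable deviation.

No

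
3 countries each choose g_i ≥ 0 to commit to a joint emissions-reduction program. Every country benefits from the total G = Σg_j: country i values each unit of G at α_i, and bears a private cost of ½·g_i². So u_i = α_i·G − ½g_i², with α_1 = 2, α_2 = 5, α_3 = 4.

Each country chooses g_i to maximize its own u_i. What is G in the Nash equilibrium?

11

Country i's FOC: ∂u_i/∂g_i = α_i − g_i = 0, so g_i* = α_i.
NE contributions = (2, 5, 4); G = 11.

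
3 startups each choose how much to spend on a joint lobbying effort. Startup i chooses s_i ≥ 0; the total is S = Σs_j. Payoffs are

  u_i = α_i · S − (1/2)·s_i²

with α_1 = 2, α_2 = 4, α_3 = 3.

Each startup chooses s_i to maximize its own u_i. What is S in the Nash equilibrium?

Startup i's FOC: ∂u_i/∂s_i = α_i − s_i = 0, so s_i* = α_i.
NE contributions = (2, 4, 3); S = 9.

9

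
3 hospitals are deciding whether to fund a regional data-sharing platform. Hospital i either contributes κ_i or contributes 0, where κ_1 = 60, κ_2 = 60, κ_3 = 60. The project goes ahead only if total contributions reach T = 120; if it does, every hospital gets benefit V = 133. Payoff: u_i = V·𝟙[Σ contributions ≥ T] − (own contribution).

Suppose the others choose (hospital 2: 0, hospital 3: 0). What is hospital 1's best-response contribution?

0

Others' total = 0. Even contributing 60 gives 60 < 120: no benefit either way.
Best response: 0.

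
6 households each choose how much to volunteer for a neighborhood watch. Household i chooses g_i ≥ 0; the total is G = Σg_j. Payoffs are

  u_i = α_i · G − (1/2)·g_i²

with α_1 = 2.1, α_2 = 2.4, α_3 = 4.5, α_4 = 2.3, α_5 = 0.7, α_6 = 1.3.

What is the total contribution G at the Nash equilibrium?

13.3

Household i's FOC: ∂u_i/∂g_i = α_i − g_i = 0, so g_i* = α_i.
NE contributions = (2.1, 2.4, 4.5, 2.3, 0.7, 1.3); G = 13.3.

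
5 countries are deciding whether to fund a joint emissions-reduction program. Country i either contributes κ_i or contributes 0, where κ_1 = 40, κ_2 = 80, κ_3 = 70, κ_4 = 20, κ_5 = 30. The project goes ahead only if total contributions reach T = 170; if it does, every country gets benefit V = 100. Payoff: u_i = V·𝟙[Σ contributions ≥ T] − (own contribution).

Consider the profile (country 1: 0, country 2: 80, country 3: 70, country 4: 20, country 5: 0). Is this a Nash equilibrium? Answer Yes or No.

Yes

Total = 170 ≥ 170: provided.
Country 1 (pledges 0, payoff 100): pledging 40 → total 210, payoff 60. No gain.
Country 2 (pledges 80, payoff 20): dropping to 0 → total 90, payoff 0. No gain.
Country 3 (pledges 70, payoff 30): dropping to 0 → total 100, payoff 0. No gain.
Country 4 (pledges 20, payoff 80): dropping to 0 → total 150, payoff 0. No gain.
Country 5 (pledges 0, payoff 100): pledging 30 → total 200, payoff 70. No gain.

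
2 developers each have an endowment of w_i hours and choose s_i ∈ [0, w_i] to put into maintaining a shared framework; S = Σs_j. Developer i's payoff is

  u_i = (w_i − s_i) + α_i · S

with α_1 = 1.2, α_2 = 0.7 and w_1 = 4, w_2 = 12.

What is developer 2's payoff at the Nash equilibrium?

14.8

∂u_i/∂s_i = α_i − 1, so developer i contributes w_i if α_i > 1, else 0.
α_i > 1 for i ∈ {1}; NE contributions (4, 0), S = 4.
u_2 = (12 − 0) + 0.7·4 = 14.8.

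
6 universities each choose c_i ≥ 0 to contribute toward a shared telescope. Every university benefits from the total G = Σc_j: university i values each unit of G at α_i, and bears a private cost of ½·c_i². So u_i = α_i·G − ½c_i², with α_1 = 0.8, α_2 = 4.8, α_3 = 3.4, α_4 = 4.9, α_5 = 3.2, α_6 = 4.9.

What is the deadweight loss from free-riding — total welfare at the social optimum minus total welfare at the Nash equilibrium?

University i's FOC: ∂u_i/∂c_i = α_i − c_i = 0, so c_i* = α_i.
NE contributions = (0.8, 4.8, 3.4, 4.9, 3.2, 4.9); G = 22.
W^NE = (Σα)·G − ½Σα_i² = 22² − ½·93.5 = 437.25.
Planner sets c_i = Σα_j = 22 for every i, so G^SO = 6·22 = 132.
W^SO = (Σα)·G^SO − ½·6·(Σα)² = (6/2)·22² = 1452.
Deadweight loss = W^SO − W^NE = 1014.75.

1014.75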